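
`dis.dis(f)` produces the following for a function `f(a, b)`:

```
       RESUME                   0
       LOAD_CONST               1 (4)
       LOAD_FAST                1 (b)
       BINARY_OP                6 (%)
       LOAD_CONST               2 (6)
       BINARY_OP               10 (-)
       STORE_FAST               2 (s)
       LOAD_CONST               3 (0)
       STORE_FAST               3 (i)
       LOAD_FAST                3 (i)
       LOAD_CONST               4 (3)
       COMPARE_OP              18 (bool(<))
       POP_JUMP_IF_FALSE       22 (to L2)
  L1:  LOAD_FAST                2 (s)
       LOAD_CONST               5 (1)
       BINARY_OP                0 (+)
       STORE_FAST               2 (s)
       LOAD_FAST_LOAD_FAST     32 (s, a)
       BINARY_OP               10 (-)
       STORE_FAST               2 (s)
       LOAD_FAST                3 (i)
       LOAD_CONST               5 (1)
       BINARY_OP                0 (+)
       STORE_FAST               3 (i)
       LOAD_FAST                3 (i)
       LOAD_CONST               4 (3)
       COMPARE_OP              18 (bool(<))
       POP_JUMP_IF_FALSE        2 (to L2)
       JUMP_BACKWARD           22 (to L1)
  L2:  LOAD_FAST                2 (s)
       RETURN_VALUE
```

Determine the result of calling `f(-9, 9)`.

LOAD_CONST → push 4. Stack: [4]
LOAD_FAST b → push 9. Stack: [4, 9]
BINARY_OP % → 4 % 9 = 4. Stack: [4]
LOAD_CONST → push 6. Stack: [4, 6]
BINARY_OP - → 4 - 6 = -2. Stack: [-2]
STORE_FAST s → s=-2. Stack: []
LOAD_CONST → push 0. Stack: [0]
STORE_FAST i → i=0. Stack: []
LOAD_FAST i → push 0. Stack: [0]
LOAD_CONST → push 3. Stack: [0, 3]
COMPARE_OP bool(<) → 0 vs 3 = True. Stack: [True]
POP_JUMP_IF_FALSE → pop True; no jump. Stack: []
LOAD_FAST s → push -2. Stack: [-2]
LOAD_CONST → push 1. Stack: [-2, 1]
BINARY_OP + → -2 + 1 = -1. Stack: [-1]
STORE_FAST s → s=-1. Stack: []
LOAD_FAST_LOAD_FAST s,a → push -1,-9. Stack: [-1, -9]
BINARY_OP - → -1 - -9 = 8. Stack: [8]
STORE_FAST s → s=8. Stack: []
LOAD_FAST i → push 0. Stack: [0]
LOAD_CONST → push 1. Stack: [0, 1]
BINARY_OP + → 0 + 1 = 1. Stack: [1]
STORE_FAST i → i=1. Stack: []
LOAD_FAST i → push 1. Stack: [1]
LOAD_CONST → push 3. Stack: [1, 3]
COMPARE_OP bool(<) → 1 vs 3 = True. Stack: [True]
POP_JUMP_IF_FALSE → pop True; no jump. Stack: []
LOAD_FAST s → push 8. Stack: [8]
LOAD_CONST → push 1. Stack: [8, 1]
BINARY_OP + → 8 + 1 = 9. Stack: [9]
STORE_FAST s → s=9. Stack: []
LOAD_FAST_LOAD_FAST s,a → push 9,-9. Stack: [9, -9]
BINARY_OP - → 9 - -9 = 18. Stack: [18]
STORE_FAST s → s=18. Stack: []
LOAD_FAST i → push 1. Stack: [1]
LOAD_CONST → push 1. Stack: [1, 1]
BINARY_OP + → 1 + 1 = 2. Stack: [2]
STORE_FAST i → i=2. Stack: []
LOAD_FAST i → push 2. Stack: [2]
LOAD_CONST → push 3. Stack: [2, 3]
COMPARE_OP bool(<) → 2 vs 3 = True. Stack: [True]
POP_JUMP_IF_FALSE → pop True; no jump. Stack: []
LOAD_FAST s → push 18. Stack: [18]
LOAD_CONST → push 1. Stack: [18, 1]
BINARY_OP + → 18 + 1 = 19. Stack: [19]
STORE_FAST s → s=19. Stack: []
LOAD_FAST_LOAD_FAST s,a → push 19,-9. Stack: [19, -9]
BINARY_OP - → 19 - -9 = 28. Stack: [28]
STORE_FAST s → s=28. Stack: []
LOAD_FAST i → push 2. Stack: [2]
LOAD_CONST → push 1. Stack: [2, 1]
BINARY_OP + → 2 + 1 = 3. Stack: [3]
STORE_FAST i → i=3. Stack: []
LOAD_FAST i → push 3. Stack: [3]
LOAD_CONST → push 3. Stack: [3, 3]
COMPARE_OP bool(<) → 3 vs 3 = False. Stack: [False]
POP_JUMP_IF_FALSE → pop False; jump. Stack: []
LOAD_FAST s → push 28. Stack: [28]
RETURN_VALUE → return 28.

28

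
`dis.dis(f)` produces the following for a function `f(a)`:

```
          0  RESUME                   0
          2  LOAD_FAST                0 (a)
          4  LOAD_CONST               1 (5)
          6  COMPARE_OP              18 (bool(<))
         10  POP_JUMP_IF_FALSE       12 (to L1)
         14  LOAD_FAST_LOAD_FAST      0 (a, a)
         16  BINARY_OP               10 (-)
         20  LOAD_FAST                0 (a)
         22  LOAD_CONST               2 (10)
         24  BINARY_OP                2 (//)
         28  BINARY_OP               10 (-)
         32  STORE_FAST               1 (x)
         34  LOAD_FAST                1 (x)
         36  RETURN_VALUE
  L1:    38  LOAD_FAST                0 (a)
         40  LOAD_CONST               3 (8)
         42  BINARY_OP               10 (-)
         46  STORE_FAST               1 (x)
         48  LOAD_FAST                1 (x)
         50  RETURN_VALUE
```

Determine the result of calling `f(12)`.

LOAD_FAST a → push 12. Stack: [12]
LOAD_CONST → push 5. Stack: [12, 5]
COMPARE_OP bool(<) → 12 vs 5 = False. Stack: [False]
POP_JUMP_IF_FALSE → pop False; jump. Stack: []
LOAD_FAST a → push 12. Stack: [12]
LOAD_CONST → push 8. Stack: [12, 8]
BINARY_OP - → 12 - 8 = 4. Stack: [4]
STORE_FAST x → x=4. Stack: []
LOAD_FAST x → push 4. Stack: [4]
RETURN_VALUE → return 4.

4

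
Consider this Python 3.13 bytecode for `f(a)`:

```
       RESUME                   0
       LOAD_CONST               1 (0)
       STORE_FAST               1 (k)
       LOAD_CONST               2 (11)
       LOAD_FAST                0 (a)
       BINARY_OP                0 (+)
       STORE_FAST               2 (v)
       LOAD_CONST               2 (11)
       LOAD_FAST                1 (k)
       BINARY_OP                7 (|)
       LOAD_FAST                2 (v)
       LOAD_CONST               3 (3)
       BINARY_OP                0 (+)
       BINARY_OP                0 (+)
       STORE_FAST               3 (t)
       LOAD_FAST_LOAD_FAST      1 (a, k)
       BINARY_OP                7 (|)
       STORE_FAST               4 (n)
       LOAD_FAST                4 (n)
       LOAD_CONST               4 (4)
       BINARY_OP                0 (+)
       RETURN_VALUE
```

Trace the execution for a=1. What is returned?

5

LOAD_CONST → push 0. Stack: [0]
STORE_FAST k → k=0. Stack: []
LOAD_CONST → push 11. Stack: [11]
LOAD_FAST a → push 1. Stack: [11, 1]
BINARY_OP + → 11 + 1 = 12. Stack: [12]
STORE_FAST v → v=12. Stack: []
LOAD_CONST → push 11. Stack: [11]
LOAD_FAST k → push 0. Stack: [11, 0]
BINARY_OP | → 11 | 0 = 11. Stack: [11]
LOAD_FAST v → push 12. Stack: [11, 12]
LOAD_CONST → push 3. Stack: [11, 12, 3]
BINARY_OP + → 12 + 3 = 15. Stack: [11, 15]
BINARY_OP + → 11 + 15 = 26. Stack: [26]
STORE_FAST t → t=26. Stack: []
LOAD_FAST_LOAD_FAST a,k → push 1,0. Stack: [1, 0]
BINARY_OP | → 1 | 0 = 1. Stack: [1]
STORE_FAST n → n=1. Stack: []
LOAD_FAST n → push 1. Stack: [1]
LOAD_CONST → push 4. Stack: [1, 4]
BINARY_OP + → 1 + 4 = 5. Stack: [5]
RETURN_VALUE → return 5.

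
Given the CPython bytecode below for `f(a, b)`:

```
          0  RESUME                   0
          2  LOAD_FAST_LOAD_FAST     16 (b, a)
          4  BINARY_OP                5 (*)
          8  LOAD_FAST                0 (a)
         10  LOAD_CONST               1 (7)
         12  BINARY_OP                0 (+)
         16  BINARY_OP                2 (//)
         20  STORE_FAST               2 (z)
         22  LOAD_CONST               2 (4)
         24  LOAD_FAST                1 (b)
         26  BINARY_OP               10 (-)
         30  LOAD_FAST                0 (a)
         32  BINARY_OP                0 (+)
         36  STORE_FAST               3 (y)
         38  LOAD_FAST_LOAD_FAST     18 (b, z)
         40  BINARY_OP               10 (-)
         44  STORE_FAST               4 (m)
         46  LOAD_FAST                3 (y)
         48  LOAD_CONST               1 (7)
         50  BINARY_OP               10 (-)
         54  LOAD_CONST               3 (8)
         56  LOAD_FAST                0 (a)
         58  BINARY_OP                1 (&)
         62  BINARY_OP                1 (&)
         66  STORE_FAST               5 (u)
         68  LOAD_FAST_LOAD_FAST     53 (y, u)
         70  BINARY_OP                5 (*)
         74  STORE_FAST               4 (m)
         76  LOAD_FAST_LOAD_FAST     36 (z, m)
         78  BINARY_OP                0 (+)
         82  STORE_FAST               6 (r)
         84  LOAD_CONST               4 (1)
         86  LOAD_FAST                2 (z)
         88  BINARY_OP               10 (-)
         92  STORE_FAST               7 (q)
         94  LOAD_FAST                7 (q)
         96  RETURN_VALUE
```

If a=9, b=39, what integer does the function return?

LOAD_FAST_LOAD_FAST b,a → push 39,9. Stack: [39, 9]
BINARY_OP * → 39 * 9 = 351. Stack: [351]
LOAD_FAST a → push 9. Stack: [351, 9]
LOAD_CONST → push 7. Stack: [351, 9, 7]
BINARY_OP + → 9 + 7 = 16. Stack: [351, 16]
BINARY_OP // → 351 // 16 = 21. Stack: [21]
STORE_FAST z → z=21. Stack: []
LOAD_CONST → push 4. Stack: [4]
LOAD_FAST b → push 39. Stack: [4, 39]
BINARY_OP - → 4 - 39 = -35. Stack: [-35]
LOAD_FAST a → push 9. Stack: [-35, 9]
BINARY_OP + → -35 + 9 = -26. Stack: [-26]
STORE_FAST y → y=-26. Stack: []
LOAD_FAST_LOAD_FAST b,z → push 39,21. Stack: [39, 21]
BINARY_OP - → 39 - 21 = 18. Stack: [18]
STORE_FAST m → m=18. Stack: []
LOAD_FAST y → push -26. Stack: [-26]
LOAD_CONST → push 7. Stack: [-26, 7]
BINARY_OP - → -26 - 7 = -33. Stack: [-33]
LOAD_CONST → push 8. Stack: [-33, 8]
LOAD_FAST a → push 9. Stack: [-33, 8, 9]
BINARY_OP & → 8 & 9 = 8. Stack: [-33, 8]
BINARY_OP & → -33 & 8 = 8. Stack: [8]
STORE_FAST u → u=8. Stack: []
LOAD_FAST_LOAD_FAST y,u → push -26,8. Stack: [-26, 8]
BINARY_OP * → -26 * 8 = -208. Stack: [-208]
STORE_FAST m → m=-208. Stack: []
LOAD_FAST_LOAD_FAST z,m → push 21,-208. Stack: [21, -208]
BINARY_OP + → 21 + -208 = -187. Stack: [-187]
STORE_FAST r → r=-187. Stack: []
LOAD_CONST → push 1. Stack: [1]
LOAD_FAST z → push 21. Stack: [1, 21]
BINARY_OP - → 1 - 21 = -20. Stack: [-20]
STORE_FAST q → q=-20. Stack: []
LOAD_FAST q → push -20. Stack: [-20]
RETURN_VALUE → return -20.

-20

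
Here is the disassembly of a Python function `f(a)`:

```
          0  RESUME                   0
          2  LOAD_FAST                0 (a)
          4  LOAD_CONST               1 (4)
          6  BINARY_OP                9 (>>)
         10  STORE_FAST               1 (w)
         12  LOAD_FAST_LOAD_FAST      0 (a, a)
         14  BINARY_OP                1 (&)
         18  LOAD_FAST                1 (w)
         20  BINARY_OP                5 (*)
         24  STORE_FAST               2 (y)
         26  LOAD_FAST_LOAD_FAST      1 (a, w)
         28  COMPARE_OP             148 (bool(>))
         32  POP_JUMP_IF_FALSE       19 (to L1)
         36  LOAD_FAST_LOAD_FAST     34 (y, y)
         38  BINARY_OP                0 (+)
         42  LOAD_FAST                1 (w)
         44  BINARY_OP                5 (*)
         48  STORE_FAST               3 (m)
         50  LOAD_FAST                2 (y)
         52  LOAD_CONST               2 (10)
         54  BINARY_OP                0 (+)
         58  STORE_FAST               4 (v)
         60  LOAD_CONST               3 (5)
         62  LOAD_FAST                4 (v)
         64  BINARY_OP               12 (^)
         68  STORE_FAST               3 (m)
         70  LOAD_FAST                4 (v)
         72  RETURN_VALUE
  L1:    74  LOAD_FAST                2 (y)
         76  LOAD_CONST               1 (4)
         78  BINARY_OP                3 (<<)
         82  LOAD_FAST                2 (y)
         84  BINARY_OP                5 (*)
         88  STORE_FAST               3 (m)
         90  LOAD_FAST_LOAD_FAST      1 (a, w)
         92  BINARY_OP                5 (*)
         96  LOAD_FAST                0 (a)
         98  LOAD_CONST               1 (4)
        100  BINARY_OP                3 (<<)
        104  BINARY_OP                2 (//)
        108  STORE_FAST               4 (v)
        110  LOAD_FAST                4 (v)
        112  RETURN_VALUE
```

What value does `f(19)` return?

29

LOAD_FAST a → push 19. Stack: [19]
LOAD_CONST → push 4. Stack: [19, 4]
BINARY_OP >> → 19 >> 4 = 1. Stack: [1]
STORE_FAST w → w=1. Stack: []
LOAD_FAST_LOAD_FAST a,a → push 19,19. Stack: [19, 19]
BINARY_OP & → 19 & 19 = 19. Stack: [19]
LOAD_FAST w → push 1. Stack: [19, 1]
BINARY_OP * → 19 * 1 = 19. Stack: [19]
STORE_FAST y → y=19. Stack: []
LOAD_FAST_LOAD_FAST a,w → push 19,1. Stack: [19, 1]
COMPARE_OP bool(>) → 19 vs 1 = True. Stack: [True]
POP_JUMP_IF_FALSE → pop True; no jump. Stack: []
LOAD_FAST_LOAD_FAST y,y → push 19,19. Stack: [19, 19]
BINARY_OP + → 19 + 19 = 38. Stack: [38]
LOAD_FAST w → push 1. Stack: [38, 1]
BINARY_OP * → 38 * 1 = 38. Stack: [38]
STORE_FAST m → m=38. Stack: []
LOAD_FAST y → push 19. Stack: [19]
LOAD_CONST → push 10. Stack: [19, 10]
BINARY_OP + → 19 + 10 = 29. Stack: [29]
STORE_FAST v → v=29. Stack: []
LOAD_CONST → push 5. Stack: [5]
LOAD_FAST v → push 29. Stack: [5, 29]
BINARY_OP ^ → 5 ^ 29 = 24. Stack: [24]
STORE_FAST m → m=24. Stack: []
LOAD_FAST v → push 29. Stack: [29]
RETURN_VALUE → return 29.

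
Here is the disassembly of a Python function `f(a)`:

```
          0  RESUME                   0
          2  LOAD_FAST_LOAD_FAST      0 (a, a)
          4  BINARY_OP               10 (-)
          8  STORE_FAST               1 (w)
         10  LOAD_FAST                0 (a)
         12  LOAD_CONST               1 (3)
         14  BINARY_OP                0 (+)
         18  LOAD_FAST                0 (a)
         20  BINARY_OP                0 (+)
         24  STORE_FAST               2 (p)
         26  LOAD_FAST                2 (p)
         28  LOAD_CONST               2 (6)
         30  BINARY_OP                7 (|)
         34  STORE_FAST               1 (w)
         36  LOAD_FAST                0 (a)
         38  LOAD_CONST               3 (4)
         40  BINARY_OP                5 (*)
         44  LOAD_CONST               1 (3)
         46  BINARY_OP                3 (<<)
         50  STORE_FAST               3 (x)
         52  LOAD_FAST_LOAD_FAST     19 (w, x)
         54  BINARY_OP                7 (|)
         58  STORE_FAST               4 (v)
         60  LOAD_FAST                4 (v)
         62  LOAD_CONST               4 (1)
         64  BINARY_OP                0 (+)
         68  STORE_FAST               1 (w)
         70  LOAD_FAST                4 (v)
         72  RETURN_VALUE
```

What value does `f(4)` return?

143

LOAD_FAST_LOAD_FAST a,a → push 4,4. Stack: [4, 4]
BINARY_OP - → 4 - 4 = 0. Stack: [0]
STORE_FAST w → w=0. Stack: []
LOAD_FAST a → push 4. Stack: [4]
LOAD_CONST → push 3. Stack: [4, 3]
BINARY_OP + → 4 + 3 = 7. Stack: [7]
LOAD_FAST a → push 4. Stack: [7, 4]
BINARY_OP + → 7 + 4 = 11. Stack: [11]
STORE_FAST p → p=11. Stack: []
LOAD_FAST p → push 11. Stack: [11]
LOAD_CONST → push 6. Stack: [11, 6]
BINARY_OP | → 11 | 6 = 15. Stack: [15]
STORE_FAST w → w=15. Stack: []
LOAD_FAST a → push 4. Stack: [4]
LOAD_CONST → push 4. Stack: [4, 4]
BINARY_OP * → 4 * 4 = 16. Stack: [16]
LOAD_CONST → push 3. Stack: [16, 3]
BINARY_OP << → 16 << 3 = 128. Stack: [128]
STORE_FAST x → x=128. Stack: []
LOAD_FAST_LOAD_FAST w,x → push 15,128. Stack: [15, 128]
BINARY_OP | → 15 | 128 = 143. Stack: [143]
STORE_FAST v → v=143. Stack: []
LOAD_FAST v → push 143. Stack: [143]
LOAD_CONST → push 1. Stack: [143, 1]
BINARY_OP + → 143 + 1 = 144. Stack: [144]
STORE_FAST w → w=144. Stack: []
LOAD_FAST v → push 143. Stack: [143]
RETURN_VALUE → return 143.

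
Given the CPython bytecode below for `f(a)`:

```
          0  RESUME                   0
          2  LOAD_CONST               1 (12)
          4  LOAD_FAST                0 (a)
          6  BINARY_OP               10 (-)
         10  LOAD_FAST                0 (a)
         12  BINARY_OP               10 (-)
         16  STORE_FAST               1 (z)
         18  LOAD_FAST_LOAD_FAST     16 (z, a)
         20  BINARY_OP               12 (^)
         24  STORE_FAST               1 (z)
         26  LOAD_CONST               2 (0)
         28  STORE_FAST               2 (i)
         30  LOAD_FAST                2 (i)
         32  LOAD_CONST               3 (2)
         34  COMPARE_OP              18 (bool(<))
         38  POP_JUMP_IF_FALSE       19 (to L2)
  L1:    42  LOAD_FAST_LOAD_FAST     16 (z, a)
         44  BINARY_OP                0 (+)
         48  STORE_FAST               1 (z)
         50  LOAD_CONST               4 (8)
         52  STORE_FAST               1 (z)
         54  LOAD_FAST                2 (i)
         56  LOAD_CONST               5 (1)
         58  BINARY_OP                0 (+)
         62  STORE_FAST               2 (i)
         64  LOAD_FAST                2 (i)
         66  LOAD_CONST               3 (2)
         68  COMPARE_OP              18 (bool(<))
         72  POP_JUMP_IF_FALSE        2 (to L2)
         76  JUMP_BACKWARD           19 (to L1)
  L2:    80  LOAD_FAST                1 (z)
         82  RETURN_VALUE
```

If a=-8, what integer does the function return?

LOAD_CONST → push 12. Stack: [12]
LOAD_FAST a → push -8. Stack: [12, -8]
BINARY_OP - → 12 - -8 = 20. Stack: [20]
LOAD_FAST a → push -8. Stack: [20, -8]
BINARY_OP - → 20 - -8 = 28. Stack: [28]
STORE_FAST z → z=28. Stack: []
LOAD_FAST_LOAD_FAST z,a → push 28,-8. Stack: [28, -8]
BINARY_OP ^ → 28 ^ -8 = -28. Stack: [-28]
STORE_FAST z → z=-28. Stack: []
LOAD_CONST → push 0. Stack: [0]
STORE_FAST i → i=0. Stack: []
LOAD_FAST i → push 0. Stack: [0]
LOAD_CONST → push 2. Stack: [0, 2]
COMPARE_OP bool(<) → 0 vs 2 = True. Stack: [True]
POP_JUMP_IF_FALSE → pop True; no jump. Stack: []
LOAD_FAST_LOAD_FAST z,a → push -28,-8. Stack: [-28, -8]
BINARY_OP + → -28 + -8 = -36. Stack: [-36]
STORE_FAST z → z=-36. Stack: []
LOAD_CONST → push 8. Stack: [8]
STORE_FAST z → z=8. Stack: []
LOAD_FAST i → push 0. Stack: [0]
LOAD_CONST → push 1. Stack: [0, 1]
BINARY_OP + → 0 + 1 = 1. Stack: [1]
STORE_FAST i → i=1. Stack: []
LOAD_FAST i → push 1. Stack: [1]
LOAD_CONST → push 2. Stack: [1, 2]
COMPARE_OP bool(<) → 1 vs 2 = True. Stack: [True]
POP_JUMP_IF_FALSE → pop True; no jump. Stack: []
LOAD_FAST_LOAD_FAST z,a → push 8,-8. Stack: [8, -8]
BINARY_OP + → 8 + -8 = 0. Stack: [0]
STORE_FAST z → z=0. Stack: []
LOAD_CONST → push 8. Stack: [8]
STORE_FAST z → z=8. Stack: []
LOAD_FAST i → push 1. Stack: [1]
LOAD_CONST → push 1. Stack: [1, 1]
BINARY_OP + → 1 + 1 = 2. Stack: [2]
STORE_FAST i → i=2. Stack: []
LOAD_FAST i → push 2. Stack: [2]
LOAD_CONST → push 2. Stack: [2, 2]
COMPARE_OP bool(<) → 2 vs 2 = False. Stack: [False]
POP_JUMP_IF_FALSE → pop False; jump. Stack: []
LOAD_FAST z → push 8. Stack: [8]
RETURN_VALUE → return 8.

8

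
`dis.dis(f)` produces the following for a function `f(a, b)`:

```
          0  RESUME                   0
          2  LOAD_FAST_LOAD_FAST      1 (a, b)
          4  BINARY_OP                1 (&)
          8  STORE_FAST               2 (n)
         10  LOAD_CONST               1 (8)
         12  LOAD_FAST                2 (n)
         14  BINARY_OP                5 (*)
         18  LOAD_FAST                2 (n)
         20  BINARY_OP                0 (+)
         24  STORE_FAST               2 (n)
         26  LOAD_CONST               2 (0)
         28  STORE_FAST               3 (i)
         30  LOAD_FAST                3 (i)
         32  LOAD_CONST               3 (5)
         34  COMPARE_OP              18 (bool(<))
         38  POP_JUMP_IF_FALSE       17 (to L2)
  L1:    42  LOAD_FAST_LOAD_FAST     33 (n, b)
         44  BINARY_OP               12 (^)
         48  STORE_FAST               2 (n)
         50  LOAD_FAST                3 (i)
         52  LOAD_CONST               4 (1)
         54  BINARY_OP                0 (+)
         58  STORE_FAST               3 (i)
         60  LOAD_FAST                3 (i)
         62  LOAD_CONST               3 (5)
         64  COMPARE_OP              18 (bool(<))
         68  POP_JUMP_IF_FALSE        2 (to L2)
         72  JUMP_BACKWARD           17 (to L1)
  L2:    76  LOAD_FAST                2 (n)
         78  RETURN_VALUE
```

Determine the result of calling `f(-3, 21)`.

168

LOAD_FAST_LOAD_FAST a,b → push -3,21
BINARY_OP & → -3 & 21 = 21
STORE_FAST n → n=21
LOAD_CONST → push 8
LOAD_FAST n → push 21
BINARY_OP * → 8 * 21 = 168
LOAD_FAST n → push 21
BINARY_OP + → 168 + 21 = 189
STORE_FAST n → n=189
LOAD_CONST → push 0
STORE_FAST i → i=0
LOAD_FAST i → push 0
LOAD_CONST → push 5
COMPARE_OP bool(<) → 0 vs 5 = True
POP_JUMP_IF_FALSE → pop True; no jump
LOAD_FAST_LOAD_FAST n,b → push 189,21
BINARY_OP ^ → 189 ^ 21 = 168
STORE_FAST n → n=168
LOAD_FAST i → push 0
LOAD_CONST → push 1
BINARY_OP + → 0 + 1 = 1
STORE_FAST i → i=1
LOAD_FAST i → push 1
LOAD_CONST → push 5
COMPARE_OP bool(<) → 1 vs 5 = True
POP_JUMP_IF_FALSE → pop True; no jump
LOAD_FAST_LOAD_FAST n,b → push 168,21
BINARY_OP ^ → 168 ^ 21 = 189
STORE_FAST n → n=189
LOAD_FAST i → push 1
LOAD_CONST → push 1
BINARY_OP + → 1 + 1 = 2
STORE_FAST i → i=2
LOAD_FAST i → push 2
LOAD_CONST → push 5
COMPARE_OP bool(<) → 2 vs 5 = True
POP_JUMP_IF_FALSE → pop True; no jump
LOAD_FAST_LOAD_FAST n,b → push 189,21
BINARY_OP ^ → 189 ^ 21 = 168
STORE_FAST n → n=168
LOAD_FAST i → push 2
LOAD_CONST → push 1
BINARY_OP + → 2 + 1 = 3
STORE_FAST i → i=3
LOAD_FAST i → push 3
LOAD_CONST → push 5
COMPARE_OP bool(<) → 3 vs 5 = True
POP_JUMP_IF_FALSE → pop True; no jump
LOAD_FAST_LOAD_FAST n,b → push 168,21
BINARY_OP ^ → 168 ^ 21 = 189
STORE_FAST n → n=189
LOAD_FAST i → push 3
LOAD_CONST → push 1
BINARY_OP + → 3 + 1 = 4
STORE_FAST i → i=4
LOAD_FAST i → push 4
LOAD_CONST → push 5
COMPARE_OP bool(<) → 4 vs 5 = True
POP_JUMP_IF_FALSE → pop True; no jump
LOAD_FAST_LOAD_FAST n,b → push 189,21
BINARY_OP ^ → 189 ^ 21 = 168
STORE_FAST n → n=168
LOAD_FAST i → push 4
LOAD_CONST → push 1
BINARY_OP + → 4 + 1 = 5
STORE_FAST i → i=5
LOAD_FAST i → push 5
LOAD_CONST → push 5
COMPARE_OP bool(<) → 5 vs 5 = False
POP_JUMP_IF_FALSE → pop False; jump
LOAD_FAST n → push 168
RETURN_VALUE → return 168.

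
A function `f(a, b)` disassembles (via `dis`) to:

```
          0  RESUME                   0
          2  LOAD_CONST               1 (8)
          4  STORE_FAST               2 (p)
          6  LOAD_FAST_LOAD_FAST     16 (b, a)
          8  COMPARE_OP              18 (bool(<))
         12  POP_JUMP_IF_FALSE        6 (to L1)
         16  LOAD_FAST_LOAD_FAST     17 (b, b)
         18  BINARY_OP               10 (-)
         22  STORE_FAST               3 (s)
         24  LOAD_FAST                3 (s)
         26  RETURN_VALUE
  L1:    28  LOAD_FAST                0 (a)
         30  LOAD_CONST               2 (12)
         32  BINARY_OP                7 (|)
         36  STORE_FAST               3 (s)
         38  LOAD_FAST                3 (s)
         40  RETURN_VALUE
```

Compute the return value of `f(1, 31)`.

LOAD_CONST → push 8. Stack: [8]
STORE_FAST p → p=8. Stack: []
LOAD_FAST_LOAD_FAST b,a → push 31,1. Stack: [31, 1]
COMPARE_OP bool(<) → 31 vs 1 = False. Stack: [False]
POP_JUMP_IF_FALSE → pop False; jump. Stack: []
LOAD_FAST a → push 1. Stack: [1]
LOAD_CONST → push 12. Stack: [1, 12]
BINARY_OP | → 1 | 12 = 13. Stack: [13]
STORE_FAST s → s=13. Stack: []
LOAD_FAST s → push 13. Stack: [13]
RETURN_VALUE → return 13.

13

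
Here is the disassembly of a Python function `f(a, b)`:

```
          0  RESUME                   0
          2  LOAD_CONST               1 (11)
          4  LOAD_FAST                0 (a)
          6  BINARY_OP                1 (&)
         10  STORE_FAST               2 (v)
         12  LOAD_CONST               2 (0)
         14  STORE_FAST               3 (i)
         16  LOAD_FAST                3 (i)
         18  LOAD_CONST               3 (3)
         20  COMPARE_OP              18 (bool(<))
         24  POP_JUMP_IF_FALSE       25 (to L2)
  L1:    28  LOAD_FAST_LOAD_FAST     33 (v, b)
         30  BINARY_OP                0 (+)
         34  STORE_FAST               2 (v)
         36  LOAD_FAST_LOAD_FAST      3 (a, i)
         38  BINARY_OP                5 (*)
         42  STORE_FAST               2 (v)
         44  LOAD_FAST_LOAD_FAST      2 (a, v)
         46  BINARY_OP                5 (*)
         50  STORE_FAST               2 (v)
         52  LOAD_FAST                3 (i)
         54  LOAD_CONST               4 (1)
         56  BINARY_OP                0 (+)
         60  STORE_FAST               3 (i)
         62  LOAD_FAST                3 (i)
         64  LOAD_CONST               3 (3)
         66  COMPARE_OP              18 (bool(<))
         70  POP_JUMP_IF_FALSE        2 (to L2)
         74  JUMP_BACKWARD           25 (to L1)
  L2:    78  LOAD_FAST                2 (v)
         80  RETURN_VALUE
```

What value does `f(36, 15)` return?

LOAD_CONST → push 11. Stack: [11]
LOAD_FAST a → push 36. Stack: [11, 36]
BINARY_OP & → 11 & 36 = 0. Stack: [0]
STORE_FAST v → v=0. Stack: []
LOAD_CONST → push 0. Stack: [0]
STORE_FAST i → i=0. Stack: []
LOAD_FAST i → push 0. Stack: [0]
LOAD_CONST → push 3. Stack: [0, 3]
COMPARE_OP bool(<) → 0 vs 3 = True. Stack: [True]
POP_JUMP_IF_FALSE → pop True; no jump. Stack: []
LOAD_FAST_LOAD_FAST v,b → push 0,15. Stack: [0, 15]
BINARY_OP + → 0 + 15 = 15. Stack: [15]
STORE_FAST v → v=15. Stack: []
LOAD_FAST_LOAD_FAST a,i → push 36,0. Stack: [36, 0]
BINARY_OP * → 36 * 0 = 0. Stack: [0]
STORE_FAST v → v=0. Stack: []
LOAD_FAST_LOAD_FAST a,v → push 36,0. Stack: [36, 0]
BINARY_OP * → 36 * 0 = 0. Stack: [0]
STORE_FAST v → v=0. Stack: []
LOAD_FAST i → push 0. Stack: [0]
LOAD_CONST → push 1. Stack: [0, 1]
BINARY_OP + → 0 + 1 = 1. Stack: [1]
STORE_FAST i → i=1. Stack: []
LOAD_FAST i → push 1. Stack: [1]
LOAD_CONST → push 3. Stack: [1, 3]
COMPARE_OP bool(<) → 1 vs 3 = True. Stack: [True]
POP_JUMP_IF_FALSE → pop True; no jump. Stack: []
LOAD_FAST_LOAD_FAST v,b → push 0,15. Stack: [0, 15]
BINARY_OP + → 0 + 15 = 15. Stack: [15]
STORE_FAST v → v=15. Stack: []
LOAD_FAST_LOAD_FAST a,i → push 36,1. Stack: [36, 1]
BINARY_OP * → 36 * 1 = 36. Stack: [36]
STORE_FAST v → v=36. Stack: []
LOAD_FAST_LOAD_FAST a,v → push 36,36. Stack: [36, 36]
BINARY_OP * → 36 * 36 = 1296. Stack: [1296]
STORE_FAST v → v=1296. Stack: []
LOAD_FAST i → push 1. Stack: [1]
LOAD_CONST → push 1. Stack: [1, 1]
BINARY_OP + → 1 + 1 = 2. Stack: [2]
STORE_FAST i → i=2. Stack: []
LOAD_FAST i → push 2. Stack: [2]
LOAD_CONST → push 3. Stack: [2, 3]
COMPARE_OP bool(<) → 2 vs 3 = True. Stack: [True]
POP_JUMP_IF_FALSE → pop True; no jump. Stack: []
LOAD_FAST_LOAD_FAST v,b → push 1296,15. Stack: [1296, 15]
BINARY_OP + → 1296 + 15 = 1311. Stack: [1311]
STORE_FAST v → v=1311. Stack: []
LOAD_FAST_LOAD_FAST a,i → push 36,2. Stack: [36, 2]
BINARY_OP * → 36 * 2 = 72. Stack: [72]
STORE_FAST v → v=72. Stack: []
LOAD_FAST_LOAD_FAST a,v → push 36,72. Stack: [36, 72]
BINARY_OP * → 36 * 72 = 2592. Stack: [2592]
STORE_FAST v → v=2592. Stack: []
LOAD_FAST i → push 2. Stack: [2]
LOAD_CONST → push 1. Stack: [2, 1]
BINARY_OP + → 2 + 1 = 3. Stack: [3]
STORE_FAST i → i=3. Stack: []
LOAD_FAST i → push 3. Stack: [3]
LOAD_CONST → push 3. Stack: [3, 3]
COMPARE_OP bool(<) → 3 vs 3 = False. Stack: [False]
POP_JUMP_IF_FALSE → pop False; jump. Stack: []
LOAD_FAST v → push 2592. Stack: [2592]
RETURN_VALUE → return 2592.

2592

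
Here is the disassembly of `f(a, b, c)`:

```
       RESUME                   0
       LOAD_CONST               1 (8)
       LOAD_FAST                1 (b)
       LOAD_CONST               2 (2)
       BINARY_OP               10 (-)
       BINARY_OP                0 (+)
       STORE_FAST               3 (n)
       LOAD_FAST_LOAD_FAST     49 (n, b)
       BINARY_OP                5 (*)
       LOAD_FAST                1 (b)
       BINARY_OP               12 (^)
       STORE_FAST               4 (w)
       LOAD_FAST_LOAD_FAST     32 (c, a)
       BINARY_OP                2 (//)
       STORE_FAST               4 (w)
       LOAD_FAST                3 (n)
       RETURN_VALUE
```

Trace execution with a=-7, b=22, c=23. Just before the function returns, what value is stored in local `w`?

-4

LOAD_CONST → push 8. Stack: [8]
LOAD_FAST b → push 22. Stack: [8, 22]
LOAD_CONST → push 2. Stack: [8, 22, 2]
BINARY_OP - → 22 - 2 = 20. Stack: [8, 20]
BINARY_OP + → 8 + 20 = 28. Stack: [28]
STORE_FAST n → n=28. Stack: []
LOAD_FAST_LOAD_FAST n,b → push 28,22. Stack: [28, 22]
BINARY_OP * → 28 * 22 = 616. Stack: [616]
LOAD_FAST b → push 22. Stack: [616, 22]
BINARY_OP ^ → 616 ^ 22 = 638. Stack: [638]
STORE_FAST w → w=638. Stack: []
LOAD_FAST_LOAD_FAST c,a → push 23,-7. Stack: [23, -7]
BINARY_OP // → 23 // -7 = -4. Stack: [-4]
STORE_FAST w → w=-4. Stack: []
LOAD_FAST n → push 28. Stack: [28]
RETURN_VALUE → return 28.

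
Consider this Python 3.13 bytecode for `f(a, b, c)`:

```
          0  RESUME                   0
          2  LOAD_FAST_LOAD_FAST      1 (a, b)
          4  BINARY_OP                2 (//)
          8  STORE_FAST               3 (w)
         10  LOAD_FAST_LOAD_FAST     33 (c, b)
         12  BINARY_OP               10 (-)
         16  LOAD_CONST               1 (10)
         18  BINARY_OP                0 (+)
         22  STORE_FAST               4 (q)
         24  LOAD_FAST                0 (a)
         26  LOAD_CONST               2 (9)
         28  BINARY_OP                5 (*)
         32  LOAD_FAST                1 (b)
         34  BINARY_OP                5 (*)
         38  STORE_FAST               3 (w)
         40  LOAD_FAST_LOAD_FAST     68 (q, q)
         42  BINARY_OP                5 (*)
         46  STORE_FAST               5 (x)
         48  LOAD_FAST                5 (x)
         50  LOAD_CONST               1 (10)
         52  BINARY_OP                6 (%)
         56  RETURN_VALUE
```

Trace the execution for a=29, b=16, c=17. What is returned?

LOAD_FAST_LOAD_FAST a,b → push 29,16. Stack: [29, 16]
BINARY_OP // → 29 // 16 = 1. Stack: [1]
STORE_FAST w → w=1. Stack: []
LOAD_FAST_LOAD_FAST c,b → push 17,16. Stack: [17, 16]
BINARY_OP - → 17 - 16 = 1. Stack: [1]
LOAD_CONST → push 10. Stack: [1, 10]
BINARY_OP + → 1 + 10 = 11. Stack: [11]
STORE_FAST q → q=11. Stack: []
LOAD_FAST a → push 29. Stack: [29]
LOAD_CONST → push 9. Stack: [29, 9]
BINARY_OP * → 29 * 9 = 261. Stack: [261]
LOAD_FAST b → push 16. Stack: [261, 16]
BINARY_OP * → 261 * 16 = 4176. Stack: [4176]
STORE_FAST w → w=4176. Stack: []
LOAD_FAST_LOAD_FAST q,q → push 11,11. Stack: [11, 11]
BINARY_OP * → 11 * 11 = 121. Stack: [121]
STORE_FAST x → x=121. Stack: []
LOAD_FAST x → push 121. Stack: [121]
LOAD_CONST → push 10. Stack: [121, 10]
BINARY_OP % → 121 % 10 = 1. Stack: [1]
RETURN_VALUE → return 1.

1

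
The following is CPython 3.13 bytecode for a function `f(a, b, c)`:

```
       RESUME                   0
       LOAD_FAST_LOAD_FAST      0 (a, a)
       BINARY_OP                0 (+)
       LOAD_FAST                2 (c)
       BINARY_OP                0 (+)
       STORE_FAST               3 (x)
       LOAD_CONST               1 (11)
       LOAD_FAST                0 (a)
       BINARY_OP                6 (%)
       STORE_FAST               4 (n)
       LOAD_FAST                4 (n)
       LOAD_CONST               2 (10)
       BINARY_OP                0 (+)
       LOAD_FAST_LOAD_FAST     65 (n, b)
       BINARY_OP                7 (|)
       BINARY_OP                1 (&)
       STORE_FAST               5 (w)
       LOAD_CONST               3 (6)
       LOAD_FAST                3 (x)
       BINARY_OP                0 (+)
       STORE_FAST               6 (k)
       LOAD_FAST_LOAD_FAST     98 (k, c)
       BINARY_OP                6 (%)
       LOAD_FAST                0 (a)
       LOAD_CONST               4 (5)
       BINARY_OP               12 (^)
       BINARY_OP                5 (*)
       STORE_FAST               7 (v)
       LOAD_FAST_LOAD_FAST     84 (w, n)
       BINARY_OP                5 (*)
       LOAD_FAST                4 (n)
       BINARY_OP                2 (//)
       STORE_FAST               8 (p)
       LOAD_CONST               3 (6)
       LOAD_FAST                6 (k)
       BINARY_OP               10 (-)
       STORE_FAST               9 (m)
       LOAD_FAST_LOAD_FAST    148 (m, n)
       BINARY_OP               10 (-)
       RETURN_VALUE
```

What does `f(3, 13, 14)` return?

-22

LOAD_FAST_LOAD_FAST a,a → push 3,3. Stack: [3, 3]
BINARY_OP + → 3 + 3 = 6. Stack: [6]
LOAD_FAST c → push 14. Stack: [6, 14]
BINARY_OP + → 6 + 14 = 20. Stack: [20]
STORE_FAST x → x=20. Stack: []
LOAD_CONST → push 11. Stack: [11]
LOAD_FAST a → push 3. Stack: [11, 3]
BINARY_OP % → 11 % 3 = 2. Stack: [2]
STORE_FAST n → n=2. Stack: []
LOAD_FAST n → push 2. Stack: [2]
LOAD_CONST → push 10. Stack: [2, 10]
BINARY_OP + → 2 + 10 = 12. Stack: [12]
LOAD_FAST_LOAD_FAST n,b → push 2,13. Stack: [12, 2, 13]
BINARY_OP | → 2 | 13 = 15. Stack: [12, 15]
BINARY_OP & → 12 & 15 = 12. Stack: [12]
STORE_FAST w → w=12. Stack: []
LOAD_CONST → push 6. Stack: [6]
LOAD_FAST x → push 20. Stack: [6, 20]
BINARY_OP + → 6 + 20 = 26. Stack: [26]
STORE_FAST k → k=26. Stack: []
LOAD_FAST_LOAD_FAST k,c → push 26,14. Stack: [26, 14]
BINARY_OP % → 26 % 14 = 12. Stack: [12]
LOAD_FAST a → push 3. Stack: [12, 3]
LOAD_CONST → push 5. Stack: [12, 3, 5]
BINARY_OP ^ → 3 ^ 5 = 6. Stack: [12, 6]
BINARY_OP * → 12 * 6 = 72. Stack: [72]
STORE_FAST v → v=72. Stack: []
LOAD_FAST_LOAD_FAST w,n → push 12,2. Stack: [12, 2]
BINARY_OP * → 12 * 2 = 24. Stack: [24]
LOAD_FAST n → push 2. Stack: [24, 2]
BINARY_OP // → 24 // 2 = 12. Stack: [12]
STORE_FAST p → p=12. Stack: []
LOAD_CONST → push 6. Stack: [6]
LOAD_FAST k → push 26. Stack: [6, 26]
BINARY_OP - → 6 - 26 = -20. Stack: [-20]
STORE_FAST m → m=-20. Stack: []
LOAD_FAST_LOAD_FAST m,n → push -20,2. Stack: [-20, 2]
BINARY_OP - → -20 - 2 = -22. Stack: [-22]
RETURN_VALUE → return -22.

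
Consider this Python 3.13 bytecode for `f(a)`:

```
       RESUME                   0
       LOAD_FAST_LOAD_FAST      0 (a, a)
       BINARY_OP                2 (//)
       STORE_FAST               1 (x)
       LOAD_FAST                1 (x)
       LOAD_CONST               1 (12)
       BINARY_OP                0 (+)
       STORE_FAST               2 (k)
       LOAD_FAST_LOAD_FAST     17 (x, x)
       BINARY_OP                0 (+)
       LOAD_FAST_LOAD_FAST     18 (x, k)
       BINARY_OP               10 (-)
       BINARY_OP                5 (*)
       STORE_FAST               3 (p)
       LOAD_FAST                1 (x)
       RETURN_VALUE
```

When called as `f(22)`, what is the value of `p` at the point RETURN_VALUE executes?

-24

LOAD_FAST_LOAD_FAST a,a → push 22,22. Stack: [22, 22]
BINARY_OP // → 22 // 22 = 1. Stack: [1]
STORE_FAST x → x=1. Stack: []
LOAD_FAST x → push 1. Stack: [1]
LOAD_CONST → push 12. Stack: [1, 12]
BINARY_OP + → 1 + 12 = 13. Stack: [13]
STORE_FAST k → k=13. Stack: []
LOAD_FAST_LOAD_FAST x,x → push 1,1. Stack: [1, 1]
BINARY_OP + → 1 + 1 = 2. Stack: [2]
LOAD_FAST_LOAD_FAST x,k → push 1,13. Stack: [2, 1, 13]
BINARY_OP - → 1 - 13 = -12. Stack: [2, -12]
BINARY_OP * → 2 * -12 = -24. Stack: [-24]
STORE_FAST p → p=-24. Stack: []
LOAD_FAST x → push 1. Stack: [1]
RETURN_VALUE → return 1.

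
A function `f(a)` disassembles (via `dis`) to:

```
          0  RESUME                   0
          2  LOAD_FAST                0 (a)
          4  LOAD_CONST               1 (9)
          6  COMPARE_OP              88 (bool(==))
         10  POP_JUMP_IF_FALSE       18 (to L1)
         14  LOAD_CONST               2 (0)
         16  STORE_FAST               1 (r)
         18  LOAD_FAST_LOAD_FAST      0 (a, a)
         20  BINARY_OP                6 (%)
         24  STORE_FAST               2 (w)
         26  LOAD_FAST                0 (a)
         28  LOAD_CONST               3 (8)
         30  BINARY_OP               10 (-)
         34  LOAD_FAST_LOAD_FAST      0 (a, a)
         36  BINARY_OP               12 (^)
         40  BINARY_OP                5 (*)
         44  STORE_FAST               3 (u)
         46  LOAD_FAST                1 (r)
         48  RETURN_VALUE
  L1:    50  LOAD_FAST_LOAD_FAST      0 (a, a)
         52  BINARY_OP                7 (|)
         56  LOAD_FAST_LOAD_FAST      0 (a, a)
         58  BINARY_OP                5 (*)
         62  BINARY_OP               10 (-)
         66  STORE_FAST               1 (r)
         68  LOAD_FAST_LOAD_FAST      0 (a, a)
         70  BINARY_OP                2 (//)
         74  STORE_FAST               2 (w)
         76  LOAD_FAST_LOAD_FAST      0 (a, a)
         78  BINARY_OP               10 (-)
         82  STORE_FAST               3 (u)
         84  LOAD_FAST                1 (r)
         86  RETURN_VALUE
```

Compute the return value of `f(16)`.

-240

LOAD_FAST a → push 16. Stack: [16]
LOAD_CONST → push 9. Stack: [16, 9]
COMPARE_OP bool(==) → 16 vs 9 = False. Stack: [False]
POP_JUMP_IF_FALSE → pop False; jump. Stack: []
LOAD_FAST_LOAD_FAST a,a → push 16,16. Stack: [16, 16]
BINARY_OP | → 16 | 16 = 16. Stack: [16]
LOAD_FAST_LOAD_FAST a,a → push 16,16. Stack: [16, 16, 16]
BINARY_OP * → 16 * 16 = 256. Stack: [16, 256]
BINARY_OP - → 16 - 256 = -240. Stack: [-240]
STORE_FAST r → r=-240. Stack: []
LOAD_FAST_LOAD_FAST a,a → push 16,16. Stack: [16, 16]
BINARY_OP // → 16 // 16 = 1. Stack: [1]
STORE_FAST w → w=1. Stack: []
LOAD_FAST_LOAD_FAST a,a → push 16,16. Stack: [16, 16]
BINARY_OP - → 16 - 16 = 0. Stack: [0]
STORE_FAST u → u=0. Stack: []
LOAD_FAST r → push -240. Stack: [-240]
RETURN_VALUE → return -240.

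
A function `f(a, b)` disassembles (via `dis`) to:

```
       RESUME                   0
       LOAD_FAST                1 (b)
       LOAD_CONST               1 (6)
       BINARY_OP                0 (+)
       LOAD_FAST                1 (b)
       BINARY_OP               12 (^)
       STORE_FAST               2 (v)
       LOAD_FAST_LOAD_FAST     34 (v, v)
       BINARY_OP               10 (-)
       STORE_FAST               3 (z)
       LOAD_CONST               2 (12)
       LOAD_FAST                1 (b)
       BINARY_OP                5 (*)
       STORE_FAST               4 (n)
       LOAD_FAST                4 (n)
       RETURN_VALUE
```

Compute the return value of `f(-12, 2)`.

LOAD_FAST b → push 2. Stack: [2]
LOAD_CONST → push 6. Stack: [2, 6]
BINARY_OP + → 2 + 6 = 8. Stack: [8]
LOAD_FAST b → push 2. Stack: [8, 2]
BINARY_OP ^ → 8 ^ 2 = 10. Stack: [10]
STORE_FAST v → v=10. Stack: []
LOAD_FAST_LOAD_FAST v,v → push 10,10. Stack: [10, 10]
BINARY_OP - → 10 - 10 = 0. Stack: [0]
STORE_FAST z → z=0. Stack: []
LOAD_CONST → push 12. Stack: [12]
LOAD_FAST b → push 2. Stack: [12, 2]
BINARY_OP * → 12 * 2 = 24. Stack: [24]
STORE_FAST n → n=24. Stack: []
LOAD_FAST n → push 24. Stack: [24]
RETURN_VALUE → return 24.

24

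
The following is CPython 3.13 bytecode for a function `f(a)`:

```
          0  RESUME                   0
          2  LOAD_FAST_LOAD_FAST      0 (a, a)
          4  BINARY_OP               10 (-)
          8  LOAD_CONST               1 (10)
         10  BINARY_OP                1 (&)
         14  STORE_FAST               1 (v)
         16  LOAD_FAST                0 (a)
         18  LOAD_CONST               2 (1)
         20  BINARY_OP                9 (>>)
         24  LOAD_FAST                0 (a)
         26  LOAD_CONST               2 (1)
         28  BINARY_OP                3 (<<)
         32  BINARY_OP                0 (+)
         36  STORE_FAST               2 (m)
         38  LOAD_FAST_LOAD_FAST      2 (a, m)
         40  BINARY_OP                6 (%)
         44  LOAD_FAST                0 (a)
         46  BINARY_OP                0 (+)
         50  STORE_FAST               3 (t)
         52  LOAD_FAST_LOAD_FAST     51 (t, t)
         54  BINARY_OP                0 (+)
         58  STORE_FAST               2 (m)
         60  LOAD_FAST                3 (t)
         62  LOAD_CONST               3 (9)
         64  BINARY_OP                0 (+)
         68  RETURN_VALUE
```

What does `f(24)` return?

LOAD_FAST_LOAD_FAST a,a → push 24,24. Stack: [24, 24]
BINARY_OP - → 24 - 24 = 0. Stack: [0]
LOAD_CONST → push 10. Stack: [0, 10]
BINARY_OP & → 0 & 10 = 0. Stack: [0]
STORE_FAST v → v=0. Stack: []
LOAD_FAST a → push 24. Stack: [24]
LOAD_CONST → push 1. Stack: [24, 1]
BINARY_OP >> → 24 >> 1 = 12. Stack: [12]
LOAD_FAST a → push 24. Stack: [12, 24]
LOAD_CONST → push 1. Stack: [12, 24, 1]
BINARY_OP << → 24 << 1 = 48. Stack: [12, 48]
BINARY_OP + → 12 + 48 = 60. Stack: [60]
STORE_FAST m → m=60. Stack: []
LOAD_FAST_LOAD_FAST a,m → push 24,60. Stack: [24, 60]
BINARY_OP % → 24 % 60 = 24. Stack: [24]
LOAD_FAST a → push 24. Stack: [24, 24]
BINARY_OP + → 24 + 24 = 48. Stack: [48]
STORE_FAST t → t=48. Stack: []
LOAD_FAST_LOAD_FAST t,t → push 48,48. Stack: [48, 48]
BINARY_OP + → 48 + 48 = 96. Stack: [96]
STORE_FAST m → m=96. Stack: []
LOAD_FAST t → push 48. Stack: [48]
LOAD_CONST → push 9. Stack: [48, 9]
BINARY_OP + → 48 + 9 = 57. Stack: [57]
RETURN_VALUE → return 57.

57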